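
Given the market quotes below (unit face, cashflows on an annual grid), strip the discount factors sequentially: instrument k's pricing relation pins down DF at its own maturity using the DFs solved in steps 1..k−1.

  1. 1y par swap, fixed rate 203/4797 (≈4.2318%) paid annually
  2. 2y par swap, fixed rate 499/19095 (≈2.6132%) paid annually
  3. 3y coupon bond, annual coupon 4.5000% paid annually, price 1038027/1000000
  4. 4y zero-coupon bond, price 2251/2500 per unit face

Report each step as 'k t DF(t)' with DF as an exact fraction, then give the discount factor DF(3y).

1 1 4797/5000
2 2 9501/10000
3 3 9111/10000
4 4 2251/2500
DF(3y) = 9111/10000 ≈ 0.911100

step 1 [1y] swap r/1=203/4797: DF=(1 − 203/4797·(0))/(1+203/4797) = 4797/5000 ≈ 0.959400
step 2 [2y] swap r/1=499/19095: DF=(1 − 499/19095·(0.959400))/(1+499/19095) = 9501/10000 ≈ 0.950100
step 3 [3y] bond c/1=9/200: DF=(1038027/1000000 − 9/200·(0.959400+0.950100))/(1+9/200) = 9111/10000 ≈ 0.911100
step 4 [4y] zero: DF = P = 2251/2500 ≈ 0.900400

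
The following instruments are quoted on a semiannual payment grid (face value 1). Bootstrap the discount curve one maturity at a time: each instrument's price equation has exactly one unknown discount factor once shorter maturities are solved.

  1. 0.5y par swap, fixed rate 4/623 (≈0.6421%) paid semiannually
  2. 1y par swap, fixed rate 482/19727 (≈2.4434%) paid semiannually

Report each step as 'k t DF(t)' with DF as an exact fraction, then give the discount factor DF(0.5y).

1 1/2 623/625
2 1 9759/10000
DF(0.5y) = 623/625 ≈ 0.996800

step 1 [0.5y] swap r/2=2/623: DF=(1 − 2/623·(0))/(1+2/623) = 623/625 ≈ 0.996800
step 2 [1y] swap r/2=241/19727: DF=(1 − 241/19727·(0.996800))/(1+241/19727) = 9759/10000 ≈ 0.975900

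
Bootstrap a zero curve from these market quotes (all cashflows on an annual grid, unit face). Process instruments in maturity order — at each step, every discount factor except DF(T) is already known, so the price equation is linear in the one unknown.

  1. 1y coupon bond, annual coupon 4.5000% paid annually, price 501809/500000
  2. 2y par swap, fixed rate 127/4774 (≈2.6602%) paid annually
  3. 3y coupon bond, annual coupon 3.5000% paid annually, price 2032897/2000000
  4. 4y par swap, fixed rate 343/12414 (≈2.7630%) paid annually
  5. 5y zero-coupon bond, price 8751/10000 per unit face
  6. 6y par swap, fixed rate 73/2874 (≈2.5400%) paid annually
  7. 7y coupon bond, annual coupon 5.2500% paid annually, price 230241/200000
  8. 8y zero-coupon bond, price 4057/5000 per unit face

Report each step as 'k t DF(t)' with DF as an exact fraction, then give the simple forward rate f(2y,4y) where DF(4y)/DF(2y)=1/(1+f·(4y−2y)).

1 1 2401/2500
2 2 2373/2500
3 3 367/400
4 4 8971/10000
5 5 8751/10000
6 6 8613/10000
7 7 4107/5000
8 8 4057/5000
f(2y,4y) = ((2373/2500)/(8971/10000) − 1)/(2) = 521/17942 ≈ 2.9038%

step 1 [1y] bond c/1=9/200: DF=(501809/500000 − 9/200·(0))/(1+9/200) = 2401/2500 ≈ 0.960400
step 2 [2y] swap r/1=127/4774: DF=(1 − 127/4774·(0.960400))/(1+127/4774) = 2373/2500 ≈ 0.949200
step 3 [3y] bond c/1=7/200: DF=(2032897/2000000 − 7/200·(0.960400+0.949200))/(1+7/200) = 367/400 ≈ 0.917500
step 4 [4y] swap r/1=343/12414: DF=(1 − 343/12414·(0.960400+0.949200+0.917500))/(1+343/12414) = 8971/10000 ≈ 0.897100
step 5 [5y] zero: DF = P = 8751/10000 ≈ 0.875100
step 6 [6y] swap r/1=73/2874: DF=(1 − 73/2874·(0.960400+0.949200+0.917500+0.897100+0.875100))/(1+73/2874) = 8613/10000 ≈ 0.861300
step 7 [7y] bond c/1=21/400: DF=(230241/200000 − 21/400·(0.960400+0.949200+0.917500+0.897100+0.875100+0.861300))/(1+21/400) = 4107/5000 ≈ 0.821400
step 8 [8y] zero: DF = P = 4057/5000 ≈ 0.811400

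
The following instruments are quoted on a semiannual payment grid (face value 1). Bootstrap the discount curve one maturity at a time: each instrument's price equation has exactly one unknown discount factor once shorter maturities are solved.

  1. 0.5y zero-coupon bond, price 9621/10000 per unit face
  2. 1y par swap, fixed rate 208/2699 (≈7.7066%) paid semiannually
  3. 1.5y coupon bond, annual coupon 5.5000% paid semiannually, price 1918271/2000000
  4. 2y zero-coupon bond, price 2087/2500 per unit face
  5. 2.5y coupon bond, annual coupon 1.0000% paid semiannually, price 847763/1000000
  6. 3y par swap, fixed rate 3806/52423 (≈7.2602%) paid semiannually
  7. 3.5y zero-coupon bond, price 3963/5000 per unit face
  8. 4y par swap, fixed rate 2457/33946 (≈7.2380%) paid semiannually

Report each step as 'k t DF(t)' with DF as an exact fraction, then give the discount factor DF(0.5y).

step 1 [0.5y] zero: DF = P = 9621/10000 ≈ 0.962100
step 2 [1y] swap r/2=104/2699: DF=(1 − 104/2699·(0.962100))/(1+104/2699) = 1159/1250 ≈ 0.927200
step 3 [1.5y] bond c/2=11/400: DF=(1918271/2000000 − 11/400·(0.962100+0.927200))/(1+11/400) = 8829/10000 ≈ 0.882900
step 4 [2y] zero: DF = P = 2087/2500 ≈ 0.834800
step 5 [2.5y] bond c/2=1/200: DF=(847763/1000000 − 1/200·(0.962100+0.927200+0.882900+0.834800))/(1+1/200) = 516/625 ≈ 0.825600
step 6 [3y] swap r/2=1903/52423: DF=(1 − 1903/52423·(0.962100+0.927200+0.882900+0.834800+0.825600))/(1+1903/52423) = 8097/10000 ≈ 0.809700
step 7 [3.5y] zero: DF = P = 3963/5000 ≈ 0.792600
step 8 [4y] swap r/2=2457/67892: DF=(1 − 2457/67892·(0.962100+0.927200+0.882900+0.834800+0.825600+0.809700+0.792600))/(1+2457/67892) = 7543/10000 ≈ 0.754300

1 1/2 9621/10000
2 1 1159/1250
3 3/2 8829/10000
4 2 2087/2500
5 5/2 516/625
6 3 8097/10000
7 7/2 3963/5000
8 4 7543/10000
DF(0.5y) = 9621/10000 ≈ 0.962100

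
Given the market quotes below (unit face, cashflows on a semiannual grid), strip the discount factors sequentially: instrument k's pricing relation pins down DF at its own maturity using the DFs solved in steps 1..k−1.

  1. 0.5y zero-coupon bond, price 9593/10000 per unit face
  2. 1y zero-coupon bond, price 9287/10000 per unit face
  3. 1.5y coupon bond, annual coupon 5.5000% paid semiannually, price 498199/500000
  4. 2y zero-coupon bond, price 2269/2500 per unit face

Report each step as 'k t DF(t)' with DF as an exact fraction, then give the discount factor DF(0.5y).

1 1/2 9593/10000
2 1 9287/10000
3 3/2 1149/1250
4 2 2269/2500
DF(0.5y) = 9593/10000 ≈ 0.959300

step 1 [0.5y] zero: DF = P = 9593/10000 ≈ 0.959300
step 2 [1y] zero: DF = P = 9287/10000 ≈ 0.928700
step 3 [1.5y] bond c/2=11/400: DF=(498199/500000 − 11/400·(0.959300+0.928700))/(1+11/400) = 1149/1250 ≈ 0.919200
step 4 [2y] zero: DF = P = 2269/2500 ≈ 0.907600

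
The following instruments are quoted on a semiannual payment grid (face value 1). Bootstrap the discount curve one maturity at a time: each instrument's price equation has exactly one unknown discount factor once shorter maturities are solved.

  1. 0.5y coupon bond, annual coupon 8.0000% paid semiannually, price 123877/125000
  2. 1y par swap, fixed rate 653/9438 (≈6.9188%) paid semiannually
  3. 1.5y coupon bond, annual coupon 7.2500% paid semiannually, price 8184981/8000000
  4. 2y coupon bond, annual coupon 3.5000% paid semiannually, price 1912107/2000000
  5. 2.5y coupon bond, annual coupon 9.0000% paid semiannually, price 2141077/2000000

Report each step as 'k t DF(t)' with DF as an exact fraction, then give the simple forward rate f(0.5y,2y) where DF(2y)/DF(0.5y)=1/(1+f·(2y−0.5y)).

1 1/2 9529/10000
2 1 9347/10000
3 3/2 9213/10000
4 2 8913/10000
5 5/2 8651/10000
f(0.5y,2y) = ((9529/10000)/(8913/10000) − 1)/(3/2) = 1232/26739 ≈ 4.6075%

step 1 [0.5y] bond c/2=1/25: DF=(123877/125000 − 1/25·(0))/(1+1/25) = 9529/10000 ≈ 0.952900
step 2 [1y] swap r/2=653/18876: DF=(1 − 653/18876·(0.952900))/(1+653/18876) = 9347/10000 ≈ 0.934700
step 3 [1.5y] bond c/2=29/800: DF=(8184981/8000000 − 29/800·(0.952900+0.934700))/(1+29/800) = 9213/10000 ≈ 0.921300
step 4 [2y] bond c/2=7/400: DF=(1912107/2000000 − 7/400·(0.952900+0.934700+0.921300))/(1+7/400) = 8913/10000 ≈ 0.891300
step 5 [2.5y] bond c/2=9/200: DF=(2141077/2000000 − 9/200·(0.952900+0.934700+0.921300+0.891300))/(1+9/200) = 8651/10000 ≈ 0.865100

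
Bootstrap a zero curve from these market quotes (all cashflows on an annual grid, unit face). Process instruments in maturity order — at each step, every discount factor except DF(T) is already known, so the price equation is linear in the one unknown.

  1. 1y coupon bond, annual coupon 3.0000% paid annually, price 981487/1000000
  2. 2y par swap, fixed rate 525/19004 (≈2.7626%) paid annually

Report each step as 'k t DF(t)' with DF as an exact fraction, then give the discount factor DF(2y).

1 1 9529/10000
2 2 379/400
DF(2y) = 379/400 ≈ 0.947500

step 1 [1y] bond c/1=3/100: DF=(981487/1000000 − 3/100·(0))/(1+3/100) = 9529/10000 ≈ 0.952900
step 2 [2y] swap r/1=525/19004: DF=(1 − 525/19004·(0.952900))/(1+525/19004) = 379/400 ≈ 0.947500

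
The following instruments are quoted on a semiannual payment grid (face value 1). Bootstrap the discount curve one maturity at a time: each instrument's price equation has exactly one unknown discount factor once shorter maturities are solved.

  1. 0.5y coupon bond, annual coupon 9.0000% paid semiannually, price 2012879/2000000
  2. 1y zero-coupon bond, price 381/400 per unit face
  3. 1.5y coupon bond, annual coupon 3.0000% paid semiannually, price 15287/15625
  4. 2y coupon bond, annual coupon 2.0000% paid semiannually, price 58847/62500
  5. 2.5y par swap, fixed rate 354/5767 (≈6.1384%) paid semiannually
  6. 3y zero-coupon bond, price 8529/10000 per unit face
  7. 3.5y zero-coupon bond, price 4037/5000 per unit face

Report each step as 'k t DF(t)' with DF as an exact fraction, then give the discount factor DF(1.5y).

step 1 [0.5y] bond c/2=9/200: DF=(2012879/2000000 − 9/200·(0))/(1+9/200) = 9631/10000 ≈ 0.963100
step 2 [1y] zero: DF = P = 381/400 ≈ 0.952500
step 3 [1.5y] bond c/2=3/200: DF=(15287/15625 − 3/200·(0.963100+0.952500))/(1+3/200) = 2339/2500 ≈ 0.935600
step 4 [2y] bond c/2=1/100: DF=(58847/62500 − 1/100·(0.963100+0.952500+0.935600))/(1+1/100) = 113/125 ≈ 0.904000
step 5 [2.5y] swap r/2=177/5767: DF=(1 − 177/5767·(0.963100+0.952500+0.935600+0.904000))/(1+177/5767) = 1073/1250 ≈ 0.858400
step 6 [3y] zero: DF = P = 8529/10000 ≈ 0.852900
step 7 [3.5y] zero: DF = P = 4037/5000 ≈ 0.807400

1 1/2 9631/10000
2 1 381/400
3 3/2 2339/2500
4 2 113/125
5 5/2 1073/1250
6 3 8529/10000
7 7/2 4037/5000
DF(1.5y) = 2339/2500 ≈ 0.935600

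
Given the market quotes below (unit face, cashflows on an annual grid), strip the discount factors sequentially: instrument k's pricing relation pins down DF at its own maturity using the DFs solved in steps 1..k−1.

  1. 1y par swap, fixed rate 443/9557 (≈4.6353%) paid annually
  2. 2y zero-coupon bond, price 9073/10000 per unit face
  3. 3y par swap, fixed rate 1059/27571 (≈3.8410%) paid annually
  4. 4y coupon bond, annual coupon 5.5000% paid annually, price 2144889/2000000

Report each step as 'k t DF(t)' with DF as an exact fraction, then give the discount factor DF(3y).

1 1 9557/10000
2 2 9073/10000
3 3 8941/10000
4 4 1091/1250
DF(3y) = 8941/10000 ≈ 0.894100

step 1 [1y] swap r/1=443/9557: DF=(1 − 443/9557·(0))/(1+443/9557) = 9557/10000 ≈ 0.955700
step 2 [2y] zero: DF = P = 9073/10000 ≈ 0.907300
step 3 [3y] swap r/1=1059/27571: DF=(1 − 1059/27571·(0.955700+0.907300))/(1+1059/27571) = 8941/10000 ≈ 0.894100
step 4 [4y] bond c/1=11/200: DF=(2144889/2000000 − 11/200·(0.955700+0.907300+0.894100))/(1+11/200) = 1091/1250 ≈ 0.872800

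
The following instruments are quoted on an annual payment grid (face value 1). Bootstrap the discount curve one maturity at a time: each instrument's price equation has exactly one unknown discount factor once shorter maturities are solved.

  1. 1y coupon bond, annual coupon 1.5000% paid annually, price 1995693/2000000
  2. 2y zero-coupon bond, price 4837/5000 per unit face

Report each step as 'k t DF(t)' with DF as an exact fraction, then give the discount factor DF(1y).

step 1 [1y] bond c/1=3/200: DF=(1995693/2000000 − 3/200·(0))/(1+3/200) = 9831/10000 ≈ 0.983100
step 2 [2y] zero: DF = P = 4837/5000 ≈ 0.967400

1 1 9831/10000
2 2 4837/5000
DF(1y) = 9831/10000 ≈ 0.983100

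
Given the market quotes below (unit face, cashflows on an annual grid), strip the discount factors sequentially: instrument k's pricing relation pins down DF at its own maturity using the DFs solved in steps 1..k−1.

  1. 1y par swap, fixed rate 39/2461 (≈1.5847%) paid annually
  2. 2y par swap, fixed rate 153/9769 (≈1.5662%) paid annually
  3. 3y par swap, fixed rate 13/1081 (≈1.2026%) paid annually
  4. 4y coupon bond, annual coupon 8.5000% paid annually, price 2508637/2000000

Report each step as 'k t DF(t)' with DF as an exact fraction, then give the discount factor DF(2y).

1 1 2461/2500
2 2 4847/5000
3 3 9649/10000
4 4 4637/5000
DF(2y) = 4847/5000 ≈ 0.969400

step 1 [1y] swap r/1=39/2461: DF=(1 − 39/2461·(0))/(1+39/2461) = 2461/2500 ≈ 0.984400
step 2 [2y] swap r/1=153/9769: DF=(1 − 153/9769·(0.984400))/(1+153/9769) = 4847/5000 ≈ 0.969400
step 3 [3y] swap r/1=13/1081: DF=(1 − 13/1081·(0.984400+0.969400))/(1+13/1081) = 9649/10000 ≈ 0.964900
step 4 [4y] bond c/1=17/200: DF=(2508637/2000000 − 17/200·(0.984400+0.969400+0.964900))/(1+17/200) = 4637/5000 ≈ 0.927400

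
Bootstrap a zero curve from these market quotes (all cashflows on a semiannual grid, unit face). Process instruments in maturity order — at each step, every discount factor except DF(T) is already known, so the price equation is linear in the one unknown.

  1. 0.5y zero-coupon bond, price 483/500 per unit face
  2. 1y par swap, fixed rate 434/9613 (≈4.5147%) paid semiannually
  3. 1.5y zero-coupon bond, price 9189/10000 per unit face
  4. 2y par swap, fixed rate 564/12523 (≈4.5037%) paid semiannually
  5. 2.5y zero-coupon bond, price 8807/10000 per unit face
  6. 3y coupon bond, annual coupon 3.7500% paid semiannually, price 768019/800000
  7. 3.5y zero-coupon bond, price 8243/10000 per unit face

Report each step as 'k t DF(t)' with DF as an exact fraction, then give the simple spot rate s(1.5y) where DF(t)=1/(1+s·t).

1 1/2 483/500
2 1 4783/5000
3 3/2 9189/10000
4 2 4577/5000
5 5/2 8807/10000
6 3 857/1000
7 7/2 8243/10000
s(1.5y) = (1/(9189/10000) − 1)/(3/2) = 1622/27567 ≈ 5.8838%

step 1 [0.5y] zero: DF = P = 483/500 ≈ 0.966000
step 2 [1y] swap r/2=217/9613: DF=(1 − 217/9613·(0.966000))/(1+217/9613) = 4783/5000 ≈ 0.956600
step 3 [1.5y] zero: DF = P = 9189/10000 ≈ 0.918900
step 4 [2y] swap r/2=282/12523: DF=(1 − 282/12523·(0.966000+0.956600+0.918900))/(1+282/12523) = 4577/5000 ≈ 0.915400
step 5 [2.5y] zero: DF = P = 8807/10000 ≈ 0.880700
step 6 [3y] bond c/2=3/160: DF=(768019/800000 − 3/160·(0.966000+0.956600+0.918900+0.915400+0.880700))/(1+3/160) = 857/1000 ≈ 0.857000
step 7 [3.5y] zero: DF = P = 8243/10000 ≈ 0.824300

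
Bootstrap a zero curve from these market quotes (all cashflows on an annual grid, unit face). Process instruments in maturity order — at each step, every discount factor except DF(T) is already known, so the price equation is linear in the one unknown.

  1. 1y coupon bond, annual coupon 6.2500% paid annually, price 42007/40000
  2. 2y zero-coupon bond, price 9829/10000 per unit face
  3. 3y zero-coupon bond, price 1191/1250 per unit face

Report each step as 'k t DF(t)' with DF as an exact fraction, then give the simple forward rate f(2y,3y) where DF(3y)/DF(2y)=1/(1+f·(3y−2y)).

step 1 [1y] bond c/1=1/16: DF=(42007/40000 − 1/16·(0))/(1+1/16) = 2471/2500 ≈ 0.988400
step 2 [2y] zero: DF = P = 9829/10000 ≈ 0.982900
step 3 [3y] zero: DF = P = 1191/1250 ≈ 0.952800

1 1 2471/2500
2 2 9829/10000
3 3 1191/1250
f(2y,3y) = ((9829/10000)/(1191/1250) − 1)/(1) = 301/9528 ≈ 3.1591%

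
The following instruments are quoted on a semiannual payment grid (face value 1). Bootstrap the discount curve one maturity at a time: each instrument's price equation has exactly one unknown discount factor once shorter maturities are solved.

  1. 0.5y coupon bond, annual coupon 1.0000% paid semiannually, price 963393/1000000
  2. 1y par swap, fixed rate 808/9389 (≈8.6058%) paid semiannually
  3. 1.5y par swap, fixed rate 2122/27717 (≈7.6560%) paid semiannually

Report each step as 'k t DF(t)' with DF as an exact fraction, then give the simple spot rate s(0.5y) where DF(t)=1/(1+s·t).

step 1 [0.5y] bond c/2=1/200: DF=(963393/1000000 − 1/200·(0))/(1+1/200) = 4793/5000 ≈ 0.958600
step 2 [1y] swap r/2=404/9389: DF=(1 − 404/9389·(0.958600))/(1+404/9389) = 1149/1250 ≈ 0.919200
step 3 [1.5y] swap r/2=1061/27717: DF=(1 − 1061/27717·(0.958600+0.919200))/(1+1061/27717) = 8939/10000 ≈ 0.893900

1 1/2 4793/5000
2 1 1149/1250
3 3/2 8939/10000
s(0.5y) = (1/(4793/5000) − 1)/(1/2) = 414/4793 ≈ 8.6376%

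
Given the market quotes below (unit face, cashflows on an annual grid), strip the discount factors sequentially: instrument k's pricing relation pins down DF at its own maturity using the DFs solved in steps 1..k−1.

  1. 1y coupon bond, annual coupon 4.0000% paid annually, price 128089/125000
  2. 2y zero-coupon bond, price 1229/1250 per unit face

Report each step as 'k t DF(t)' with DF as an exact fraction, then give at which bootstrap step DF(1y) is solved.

1 1 9853/10000
2 2 1229/1250
DF(1y) is solved at step 1

step 1 [1y] bond c/1=1/25: DF=(128089/125000 − 1/25·(0))/(1+1/25) = 9853/10000 ≈ 0.985300
step 2 [2y] zero: DF = P = 1229/1250 ≈ 0.983200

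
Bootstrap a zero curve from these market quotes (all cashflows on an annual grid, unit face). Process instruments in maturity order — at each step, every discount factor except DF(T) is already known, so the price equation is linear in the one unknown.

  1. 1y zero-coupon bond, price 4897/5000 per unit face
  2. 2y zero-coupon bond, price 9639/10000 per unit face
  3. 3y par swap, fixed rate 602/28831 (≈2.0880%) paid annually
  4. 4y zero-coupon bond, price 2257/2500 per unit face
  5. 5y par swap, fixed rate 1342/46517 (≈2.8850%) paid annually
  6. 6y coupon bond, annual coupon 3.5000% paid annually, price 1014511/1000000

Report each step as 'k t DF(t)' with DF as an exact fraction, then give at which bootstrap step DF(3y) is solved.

step 1 [1y] zero: DF = P = 4897/5000 ≈ 0.979400
step 2 [2y] zero: DF = P = 9639/10000 ≈ 0.963900
step 3 [3y] swap r/1=602/28831: DF=(1 − 602/28831·(0.979400+0.963900))/(1+602/28831) = 4699/5000 ≈ 0.939800
step 4 [4y] zero: DF = P = 2257/2500 ≈ 0.902800
step 5 [5y] swap r/1=1342/46517: DF=(1 − 1342/46517·(0.979400+0.963900+0.939800+0.902800))/(1+1342/46517) = 4329/5000 ≈ 0.865800
step 6 [6y] bond c/1=7/200: DF=(1014511/1000000 − 7/200·(0.979400+0.963900+0.939800+0.902800+0.865800))/(1+7/200) = 8229/10000 ≈ 0.822900

1 1 4897/5000
2 2 9639/10000
3 3 4699/5000
4 4 2257/2500
5 5 4329/5000
6 6 8229/10000
DF(3y) is solved at step 3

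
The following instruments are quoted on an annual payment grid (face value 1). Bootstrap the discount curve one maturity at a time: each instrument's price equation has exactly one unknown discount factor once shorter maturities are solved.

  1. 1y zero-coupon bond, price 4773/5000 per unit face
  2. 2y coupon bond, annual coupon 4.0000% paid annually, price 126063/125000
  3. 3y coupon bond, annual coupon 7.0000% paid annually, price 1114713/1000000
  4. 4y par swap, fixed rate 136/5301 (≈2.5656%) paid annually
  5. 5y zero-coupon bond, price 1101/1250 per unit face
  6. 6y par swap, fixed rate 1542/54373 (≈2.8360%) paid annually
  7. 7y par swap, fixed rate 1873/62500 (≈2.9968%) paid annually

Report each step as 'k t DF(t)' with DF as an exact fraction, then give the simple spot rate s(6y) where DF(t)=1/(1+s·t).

step 1 [1y] zero: DF = P = 4773/5000 ≈ 0.954600
step 2 [2y] bond c/1=1/25: DF=(126063/125000 − 1/25·(0.954600))/(1+1/25) = 933/1000 ≈ 0.933000
step 3 [3y] bond c/1=7/100: DF=(1114713/1000000 − 7/100·(0.954600+0.933000))/(1+7/100) = 9183/10000 ≈ 0.918300
step 4 [4y] swap r/1=136/5301: DF=(1 − 136/5301·(0.954600+0.933000+0.918300))/(1+136/5301) = 1131/1250 ≈ 0.904800
step 5 [5y] zero: DF = P = 1101/1250 ≈ 0.880800
step 6 [6y] swap r/1=1542/54373: DF=(1 − 1542/54373·(0.954600+0.933000+0.918300+0.904800+0.880800))/(1+1542/54373) = 4229/5000 ≈ 0.845800
step 7 [7y] swap r/1=1873/62500: DF=(1 − 1873/62500·(0.954600+0.933000+0.918300+0.904800+0.880800+0.845800))/(1+1873/62500) = 8127/10000 ≈ 0.812700

1 1 4773/5000
2 2 933/1000
3 3 9183/10000
4 4 1131/1250
5 5 1101/1250
6 6 4229/5000
7 7 8127/10000
s(6y) = (1/(4229/5000) − 1)/(6) = 257/8458 ≈ 3.0385%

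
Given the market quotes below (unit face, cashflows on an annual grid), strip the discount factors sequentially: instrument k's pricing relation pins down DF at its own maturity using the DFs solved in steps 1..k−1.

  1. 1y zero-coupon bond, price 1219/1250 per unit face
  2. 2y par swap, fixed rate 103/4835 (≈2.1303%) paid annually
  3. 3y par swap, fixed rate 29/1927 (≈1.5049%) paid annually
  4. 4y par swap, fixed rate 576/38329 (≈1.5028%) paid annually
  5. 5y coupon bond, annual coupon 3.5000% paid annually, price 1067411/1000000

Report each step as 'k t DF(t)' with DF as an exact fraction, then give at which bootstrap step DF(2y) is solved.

1 1 1219/1250
2 2 2397/2500
3 3 1913/2000
4 4 589/625
5 5 9017/10000
DF(2y) is solved at step 2

step 1 [1y] zero: DF = P = 1219/1250 ≈ 0.975200
step 2 [2y] swap r/1=103/4835: DF=(1 − 103/4835·(0.975200))/(1+103/4835) = 2397/2500 ≈ 0.958800
step 3 [3y] swap r/1=29/1927: DF=(1 − 29/1927·(0.975200+0.958800))/(1+29/1927) = 1913/2000 ≈ 0.956500
step 4 [4y] swap r/1=576/38329: DF=(1 − 576/38329·(0.975200+0.958800+0.956500))/(1+576/38329) = 589/625 ≈ 0.942400
step 5 [5y] bond c/1=7/200: DF=(1067411/1000000 − 7/200·(0.975200+0.958800+0.956500+0.942400))/(1+7/200) = 9017/10000 ≈ 0.901700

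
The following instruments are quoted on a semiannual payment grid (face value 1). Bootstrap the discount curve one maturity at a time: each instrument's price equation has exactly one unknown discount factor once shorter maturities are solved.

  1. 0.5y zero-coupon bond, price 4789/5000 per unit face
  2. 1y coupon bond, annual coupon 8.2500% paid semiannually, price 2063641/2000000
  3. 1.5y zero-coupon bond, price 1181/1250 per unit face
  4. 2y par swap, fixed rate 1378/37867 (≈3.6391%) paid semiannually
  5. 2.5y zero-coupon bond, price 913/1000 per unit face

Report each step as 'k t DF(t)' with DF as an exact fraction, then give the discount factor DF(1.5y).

step 1 [0.5y] zero: DF = P = 4789/5000 ≈ 0.957800
step 2 [1y] bond c/2=33/800: DF=(2063641/2000000 − 33/800·(0.957800))/(1+33/800) = 953/1000 ≈ 0.953000
step 3 [1.5y] zero: DF = P = 1181/1250 ≈ 0.944800
step 4 [2y] swap r/2=689/37867: DF=(1 − 689/37867·(0.957800+0.953000+0.944800))/(1+689/37867) = 9311/10000 ≈ 0.931100
step 5 [2.5y] zero: DF = P = 913/1000 ≈ 0.913000

1 1/2 4789/5000
2 1 953/1000
3 3/2 1181/1250
4 2 9311/10000
5 5/2 913/1000
DF(1.5y) = 1181/1250 ≈ 0.944800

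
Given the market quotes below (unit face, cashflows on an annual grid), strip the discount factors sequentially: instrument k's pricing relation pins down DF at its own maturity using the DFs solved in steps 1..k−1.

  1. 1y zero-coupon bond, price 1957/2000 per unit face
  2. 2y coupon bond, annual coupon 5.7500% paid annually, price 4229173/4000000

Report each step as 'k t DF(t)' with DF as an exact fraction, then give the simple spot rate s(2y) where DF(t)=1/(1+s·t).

1 1 1957/2000
2 2 4733/5000
s(2y) = (1/(4733/5000) − 1)/(2) = 267/9466 ≈ 2.8206%

step 1 [1y] zero: DF = P = 1957/2000 ≈ 0.978500
step 2 [2y] bond c/1=23/400: DF=(4229173/4000000 − 23/400·(0.978500))/(1+23/400) = 4733/5000 ≈ 0.946600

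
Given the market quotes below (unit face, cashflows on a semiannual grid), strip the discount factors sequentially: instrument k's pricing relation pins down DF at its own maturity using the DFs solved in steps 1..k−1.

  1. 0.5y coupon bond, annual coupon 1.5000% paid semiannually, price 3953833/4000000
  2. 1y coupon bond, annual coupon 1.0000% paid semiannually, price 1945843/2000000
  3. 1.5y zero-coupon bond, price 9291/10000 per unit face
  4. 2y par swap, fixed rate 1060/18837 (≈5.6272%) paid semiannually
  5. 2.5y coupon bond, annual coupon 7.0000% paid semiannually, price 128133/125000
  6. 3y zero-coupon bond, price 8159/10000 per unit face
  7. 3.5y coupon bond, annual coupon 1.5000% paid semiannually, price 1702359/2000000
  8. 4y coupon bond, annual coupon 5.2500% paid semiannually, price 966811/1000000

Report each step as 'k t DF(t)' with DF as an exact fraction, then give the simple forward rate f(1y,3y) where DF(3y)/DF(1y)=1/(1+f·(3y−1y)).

step 1 [0.5y] bond c/2=3/400: DF=(3953833/4000000 − 3/400·(0))/(1+3/400) = 9811/10000 ≈ 0.981100
step 2 [1y] bond c/2=1/200: DF=(1945843/2000000 − 1/200·(0.981100))/(1+1/200) = 602/625 ≈ 0.963200
step 3 [1.5y] zero: DF = P = 9291/10000 ≈ 0.929100
step 4 [2y] swap r/2=530/18837: DF=(1 − 530/18837·(0.981100+0.963200+0.929100))/(1+530/18837) = 447/500 ≈ 0.894000
step 5 [2.5y] bond c/2=7/200: DF=(128133/125000 − 7/200·(0.981100+0.963200+0.929100+0.894000))/(1+7/200) = 863/1000 ≈ 0.863000
step 6 [3y] zero: DF = P = 8159/10000 ≈ 0.815900
step 7 [3.5y] bond c/2=3/400: DF=(1702359/2000000 − 3/400·(0.981100+0.963200+0.929100+0.894000+0.863000+0.815900))/(1+3/400) = 8043/10000 ≈ 0.804300
step 8 [4y] bond c/2=21/800: DF=(966811/1000000 − 21/800·(0.981100+0.963200+0.929100+0.894000+0.863000+0.815900+0.804300))/(1+21/800) = 3911/5000 ≈ 0.782200

1 1/2 9811/10000
2 1 602/625
3 3/2 9291/10000
4 2 447/500
5 5/2 863/1000
6 3 8159/10000
7 7/2 8043/10000
8 4 3911/5000
f(1y,3y) = ((602/625)/(8159/10000) − 1)/(2) = 1473/16318 ≈ 9.0268%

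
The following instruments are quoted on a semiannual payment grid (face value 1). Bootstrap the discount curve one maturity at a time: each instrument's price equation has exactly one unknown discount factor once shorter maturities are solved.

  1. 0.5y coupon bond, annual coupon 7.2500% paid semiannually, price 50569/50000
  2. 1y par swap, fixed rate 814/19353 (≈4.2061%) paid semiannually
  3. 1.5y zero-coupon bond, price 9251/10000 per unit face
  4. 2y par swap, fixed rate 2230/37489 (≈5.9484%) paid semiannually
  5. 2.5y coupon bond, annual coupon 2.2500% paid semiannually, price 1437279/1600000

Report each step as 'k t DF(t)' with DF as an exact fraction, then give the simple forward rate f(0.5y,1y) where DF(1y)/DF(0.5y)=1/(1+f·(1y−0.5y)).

1 1/2 122/125
2 1 9593/10000
3 3/2 9251/10000
4 2 1777/2000
5 5/2 4233/5000
f(0.5y,1y) = ((122/125)/(9593/10000) − 1)/(1/2) = 334/9593 ≈ 3.4817%

step 1 [0.5y] bond c/2=29/800: DF=(50569/50000 − 29/800·(0))/(1+29/800) = 122/125 ≈ 0.976000
step 2 [1y] swap r/2=407/19353: DF=(1 − 407/19353·(0.976000))/(1+407/19353) = 9593/10000 ≈ 0.959300
step 3 [1.5y] zero: DF = P = 9251/10000 ≈ 0.925100
step 4 [2y] swap r/2=1115/37489: DF=(1 − 1115/37489·(0.976000+0.959300+0.925100))/(1+1115/37489) = 1777/2000 ≈ 0.888500
step 5 [2.5y] bond c/2=9/800: DF=(1437279/1600000 − 9/800·(0.976000+0.959300+0.925100+0.888500))/(1+9/800) = 4233/5000 ≈ 0.846600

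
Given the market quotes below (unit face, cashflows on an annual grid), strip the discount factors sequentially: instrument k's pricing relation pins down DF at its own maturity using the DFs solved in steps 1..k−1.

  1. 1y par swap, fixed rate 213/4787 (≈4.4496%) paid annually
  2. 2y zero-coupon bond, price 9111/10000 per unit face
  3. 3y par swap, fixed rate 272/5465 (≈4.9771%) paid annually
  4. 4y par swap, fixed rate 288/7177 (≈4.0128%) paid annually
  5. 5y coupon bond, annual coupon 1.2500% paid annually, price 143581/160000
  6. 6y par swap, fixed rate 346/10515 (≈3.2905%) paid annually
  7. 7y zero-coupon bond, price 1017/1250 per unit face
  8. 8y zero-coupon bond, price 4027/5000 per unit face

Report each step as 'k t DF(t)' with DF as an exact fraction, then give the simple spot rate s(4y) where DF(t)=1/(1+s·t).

1 1 4787/5000
2 2 9111/10000
3 3 108/125
4 4 107/125
5 5 421/500
6 6 827/1000
7 7 1017/1250
8 8 4027/5000
s(4y) = (1/(107/125) − 1)/(4) = 9/214 ≈ 4.2056%

step 1 [1y] swap r/1=213/4787: DF=(1 − 213/4787·(0))/(1+213/4787) = 4787/5000 ≈ 0.957400
step 2 [2y] zero: DF = P = 9111/10000 ≈ 0.911100
step 3 [3y] swap r/1=272/5465: DF=(1 − 272/5465·(0.957400+0.911100))/(1+272/5465) = 108/125 ≈ 0.864000
step 4 [4y] swap r/1=288/7177: DF=(1 − 288/7177·(0.957400+0.911100+0.864000))/(1+288/7177) = 107/125 ≈ 0.856000
step 5 [5y] bond c/1=1/80: DF=(143581/160000 − 1/80·(0.957400+0.911100+0.864000+0.856000))/(1+1/80) = 421/500 ≈ 0.842000
step 6 [6y] swap r/1=346/10515: DF=(1 − 346/10515·(0.957400+0.911100+0.864000+0.856000+0.842000))/(1+346/10515) = 827/1000 ≈ 0.827000
step 7 [7y] zero: DF = P = 1017/1250 ≈ 0.813600
step 8 [8y] zero: DF = P = 4027/5000 ≈ 0.805400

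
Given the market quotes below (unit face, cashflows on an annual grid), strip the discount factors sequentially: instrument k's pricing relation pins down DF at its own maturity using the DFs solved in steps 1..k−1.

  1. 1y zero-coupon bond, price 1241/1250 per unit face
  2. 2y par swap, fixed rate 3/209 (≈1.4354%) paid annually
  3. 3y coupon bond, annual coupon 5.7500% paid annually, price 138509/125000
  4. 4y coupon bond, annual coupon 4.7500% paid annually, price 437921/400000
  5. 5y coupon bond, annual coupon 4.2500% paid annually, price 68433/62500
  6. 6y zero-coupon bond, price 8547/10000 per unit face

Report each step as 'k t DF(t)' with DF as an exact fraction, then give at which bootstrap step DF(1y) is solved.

1 1 1241/1250
2 2 4859/5000
3 3 941/1000
4 4 4567/5000
5 5 4473/5000
6 6 8547/10000
DF(1y) is solved at step 1

step 1 [1y] zero: DF = P = 1241/1250 ≈ 0.992800
step 2 [2y] swap r/1=3/209: DF=(1 − 3/209·(0.992800))/(1+3/209) = 4859/5000 ≈ 0.971800
step 3 [3y] bond c/1=23/400: DF=(138509/125000 − 23/400·(0.992800+0.971800))/(1+23/400) = 941/1000 ≈ 0.941000
step 4 [4y] bond c/1=19/400: DF=(437921/400000 − 19/400·(0.992800+0.971800+0.941000))/(1+19/400) = 4567/5000 ≈ 0.913400
step 5 [5y] bond c/1=17/400: DF=(68433/62500 − 17/400·(0.992800+0.971800+0.941000+0.913400))/(1+17/400) = 4473/5000 ≈ 0.894600
step 6 [6y] zero: DF = P = 8547/10000 ≈ 0.854700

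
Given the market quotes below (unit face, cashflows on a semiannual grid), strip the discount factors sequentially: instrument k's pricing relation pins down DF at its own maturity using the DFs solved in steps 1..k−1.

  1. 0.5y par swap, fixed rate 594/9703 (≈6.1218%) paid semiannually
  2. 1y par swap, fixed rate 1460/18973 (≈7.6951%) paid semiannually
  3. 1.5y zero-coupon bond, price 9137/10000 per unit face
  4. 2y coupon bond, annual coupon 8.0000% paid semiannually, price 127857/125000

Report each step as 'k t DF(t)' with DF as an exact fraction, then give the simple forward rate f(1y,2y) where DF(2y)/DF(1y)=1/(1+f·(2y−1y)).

1 1/2 9703/10000
2 1 927/1000
3 3/2 9137/10000
4 2 4377/5000
f(1y,2y) = ((927/1000)/(4377/5000) − 1)/(1) = 86/1459 ≈ 5.8944%

step 1 [0.5y] swap r/2=297/9703: DF=(1 − 297/9703·(0))/(1+297/9703) = 9703/10000 ≈ 0.970300
step 2 [1y] swap r/2=730/18973: DF=(1 − 730/18973·(0.970300))/(1+730/18973) = 927/1000 ≈ 0.927000
step 3 [1.5y] zero: DF = P = 9137/10000 ≈ 0.913700
step 4 [2y] bond c/2=1/25: DF=(127857/125000 − 1/25·(0.970300+0.927000+0.913700))/(1+1/25) = 4377/5000 ≈ 0.875400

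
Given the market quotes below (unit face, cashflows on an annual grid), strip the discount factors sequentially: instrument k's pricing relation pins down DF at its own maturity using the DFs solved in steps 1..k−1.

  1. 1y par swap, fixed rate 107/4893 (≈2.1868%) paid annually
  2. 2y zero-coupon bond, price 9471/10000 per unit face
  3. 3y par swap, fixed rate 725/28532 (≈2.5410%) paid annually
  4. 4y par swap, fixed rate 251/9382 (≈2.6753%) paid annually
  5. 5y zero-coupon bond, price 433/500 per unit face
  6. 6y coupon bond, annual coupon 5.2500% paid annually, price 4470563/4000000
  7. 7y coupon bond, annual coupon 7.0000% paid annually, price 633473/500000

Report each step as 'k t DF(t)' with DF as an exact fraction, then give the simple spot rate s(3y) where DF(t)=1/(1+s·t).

1 1 4893/5000
2 2 9471/10000
3 3 371/400
4 4 2249/2500
5 5 433/500
6 6 1663/2000
7 7 331/400
s(3y) = (1/(371/400) − 1)/(3) = 29/1113 ≈ 2.6056%

step 1 [1y] swap r/1=107/4893: DF=(1 − 107/4893·(0))/(1+107/4893) = 4893/5000 ≈ 0.978600
step 2 [2y] zero: DF = P = 9471/10000 ≈ 0.947100
step 3 [3y] swap r/1=725/28532: DF=(1 − 725/28532·(0.978600+0.947100))/(1+725/28532) = 371/400 ≈ 0.927500
step 4 [4y] swap r/1=251/9382: DF=(1 − 251/9382·(0.978600+0.947100+0.927500))/(1+251/9382) = 2249/2500 ≈ 0.899600
step 5 [5y] zero: DF = P = 433/500 ≈ 0.866000
step 6 [6y] bond c/1=21/400: DF=(4470563/4000000 − 21/400·(0.978600+0.947100+0.927500+0.899600+0.866000))/(1+21/400) = 1663/2000 ≈ 0.831500
step 7 [7y] bond c/1=7/100: DF=(633473/500000 − 7/100·(0.978600+0.947100+0.927500+0.899600+0.866000+0.831500))/(1+7/100) = 331/400 ≈ 0.827500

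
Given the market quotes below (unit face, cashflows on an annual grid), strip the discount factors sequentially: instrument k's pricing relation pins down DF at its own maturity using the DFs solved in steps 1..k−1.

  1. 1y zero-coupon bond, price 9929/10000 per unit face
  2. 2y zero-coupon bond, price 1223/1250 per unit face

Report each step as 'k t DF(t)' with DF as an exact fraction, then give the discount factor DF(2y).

1 1 9929/10000
2 2 1223/1250
DF(2y) = 1223/1250 ≈ 0.978400

step 1 [1y] zero: DF = P = 9929/10000 ≈ 0.992900
step 2 [2y] zero: DF = P = 1223/1250 ≈ 0.978400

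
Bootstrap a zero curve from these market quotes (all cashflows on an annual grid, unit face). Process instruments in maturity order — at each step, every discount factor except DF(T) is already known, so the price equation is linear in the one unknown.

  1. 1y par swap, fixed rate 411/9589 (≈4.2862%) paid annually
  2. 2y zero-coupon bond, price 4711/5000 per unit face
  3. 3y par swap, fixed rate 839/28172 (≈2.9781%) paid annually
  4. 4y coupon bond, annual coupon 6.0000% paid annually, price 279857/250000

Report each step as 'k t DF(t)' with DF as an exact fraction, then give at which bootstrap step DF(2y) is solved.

1 1 9589/10000
2 2 4711/5000
3 3 9161/10000
4 4 4483/5000
DF(2y) is solved at step 2

step 1 [1y] swap r/1=411/9589: DF=(1 − 411/9589·(0))/(1+411/9589) = 9589/10000 ≈ 0.958900
step 2 [2y] zero: DF = P = 4711/5000 ≈ 0.942200
step 3 [3y] swap r/1=839/28172: DF=(1 − 839/28172·(0.958900+0.942200))/(1+839/28172) = 9161/10000 ≈ 0.916100
step 4 [4y] bond c/1=3/50: DF=(279857/250000 − 3/50·(0.958900+0.942200+0.916100))/(1+3/50) = 4483/5000 ≈ 0.896600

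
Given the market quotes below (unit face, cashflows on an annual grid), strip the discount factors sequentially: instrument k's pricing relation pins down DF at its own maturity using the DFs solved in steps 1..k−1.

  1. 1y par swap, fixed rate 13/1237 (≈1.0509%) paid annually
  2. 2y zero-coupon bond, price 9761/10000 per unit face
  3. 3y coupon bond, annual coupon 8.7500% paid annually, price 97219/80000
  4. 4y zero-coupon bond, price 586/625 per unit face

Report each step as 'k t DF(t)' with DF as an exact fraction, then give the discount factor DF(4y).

1 1 1237/1250
2 2 9761/10000
3 3 9593/10000
4 4 586/625
DF(4y) = 586/625 ≈ 0.937600

step 1 [1y] swap r/1=13/1237: DF=(1 − 13/1237·(0))/(1+13/1237) = 1237/1250 ≈ 0.989600
step 2 [2y] zero: DF = P = 9761/10000 ≈ 0.976100
step 3 [3y] bond c/1=7/80: DF=(97219/80000 − 7/80·(0.989600+0.976100))/(1+7/80) = 9593/10000 ≈ 0.959300
step 4 [4y] zero: DF = P = 586/625 ≈ 0.937600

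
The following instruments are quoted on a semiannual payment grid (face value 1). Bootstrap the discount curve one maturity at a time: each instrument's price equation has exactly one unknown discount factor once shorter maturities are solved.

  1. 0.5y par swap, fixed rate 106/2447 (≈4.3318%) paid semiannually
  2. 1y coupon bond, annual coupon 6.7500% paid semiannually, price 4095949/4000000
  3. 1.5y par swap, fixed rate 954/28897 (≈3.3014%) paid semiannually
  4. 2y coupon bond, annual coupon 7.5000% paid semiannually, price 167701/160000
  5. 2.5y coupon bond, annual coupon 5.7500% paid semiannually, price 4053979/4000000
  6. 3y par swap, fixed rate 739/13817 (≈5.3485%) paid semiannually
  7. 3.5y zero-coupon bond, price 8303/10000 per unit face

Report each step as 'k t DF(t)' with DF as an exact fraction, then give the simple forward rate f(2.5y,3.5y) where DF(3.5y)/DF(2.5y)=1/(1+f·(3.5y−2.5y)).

1 1/2 2447/2500
2 1 4793/5000
3 3/2 9523/10000
4 2 4529/5000
5 5/2 8791/10000
6 3 4261/5000
7 7/2 8303/10000
f(2.5y,3.5y) = ((8791/10000)/(8303/10000) − 1)/(1) = 488/8303 ≈ 5.8774%

step 1 [0.5y] swap r/2=53/2447: DF=(1 − 53/2447·(0))/(1+53/2447) = 2447/2500 ≈ 0.978800
step 2 [1y] bond c/2=27/800: DF=(4095949/4000000 − 27/800·(0.978800))/(1+27/800) = 4793/5000 ≈ 0.958600
step 3 [1.5y] swap r/2=477/28897: DF=(1 − 477/28897·(0.978800+0.958600))/(1+477/28897) = 9523/10000 ≈ 0.952300
step 4 [2y] bond c/2=3/80: DF=(167701/160000 − 3/80·(0.978800+0.958600+0.952300))/(1+3/80) = 4529/5000 ≈ 0.905800
step 5 [2.5y] bond c/2=23/800: DF=(4053979/4000000 − 23/800·(0.978800+0.958600+0.952300+0.905800))/(1+23/800) = 8791/10000 ≈ 0.879100
step 6 [3y] swap r/2=739/27634: DF=(1 − 739/27634·(0.978800+0.958600+0.952300+0.905800+0.879100))/(1+739/27634) = 4261/5000 ≈ 0.852200
step 7 [3.5y] zero: DF = P = 8303/10000 ≈ 0.830300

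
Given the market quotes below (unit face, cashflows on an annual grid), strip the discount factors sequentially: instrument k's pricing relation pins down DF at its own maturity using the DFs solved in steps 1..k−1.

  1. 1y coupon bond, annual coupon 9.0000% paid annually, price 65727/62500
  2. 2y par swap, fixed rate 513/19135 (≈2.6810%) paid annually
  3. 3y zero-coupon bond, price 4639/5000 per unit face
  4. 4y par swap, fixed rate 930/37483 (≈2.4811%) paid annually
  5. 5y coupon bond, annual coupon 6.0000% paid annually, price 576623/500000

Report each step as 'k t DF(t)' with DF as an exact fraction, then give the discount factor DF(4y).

step 1 [1y] bond c/1=9/100: DF=(65727/62500 − 9/100·(0))/(1+9/100) = 603/625 ≈ 0.964800
step 2 [2y] swap r/1=513/19135: DF=(1 − 513/19135·(0.964800))/(1+513/19135) = 9487/10000 ≈ 0.948700
step 3 [3y] zero: DF = P = 4639/5000 ≈ 0.927800
step 4 [4y] swap r/1=930/37483: DF=(1 − 930/37483·(0.964800+0.948700+0.927800))/(1+930/37483) = 907/1000 ≈ 0.907000
step 5 [5y] bond c/1=3/50: DF=(576623/500000 − 3/50·(0.964800+0.948700+0.927800+0.907000))/(1+3/50) = 4379/5000 ≈ 0.875800

1 1 603/625
2 2 9487/10000
3 3 4639/5000
4 4 907/1000
5 5 4379/5000
DF(4y) = 907/1000 ≈ 0.907000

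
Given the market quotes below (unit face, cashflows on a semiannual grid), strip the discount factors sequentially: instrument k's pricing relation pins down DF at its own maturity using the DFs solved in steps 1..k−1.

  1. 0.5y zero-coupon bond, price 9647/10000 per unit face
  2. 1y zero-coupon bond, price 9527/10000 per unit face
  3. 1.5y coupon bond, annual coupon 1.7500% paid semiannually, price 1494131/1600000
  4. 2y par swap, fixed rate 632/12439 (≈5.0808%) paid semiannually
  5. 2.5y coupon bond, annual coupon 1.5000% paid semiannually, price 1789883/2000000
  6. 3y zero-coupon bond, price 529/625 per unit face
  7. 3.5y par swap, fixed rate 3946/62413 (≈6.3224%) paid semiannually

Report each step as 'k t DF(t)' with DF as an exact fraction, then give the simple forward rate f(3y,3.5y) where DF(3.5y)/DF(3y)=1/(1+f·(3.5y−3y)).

1 1/2 9647/10000
2 1 9527/10000
3 3/2 9091/10000
4 2 2263/2500
5 5/2 1721/2000
6 3 529/625
7 7/2 8027/10000
f(3y,3.5y) = ((529/625)/(8027/10000) − 1)/(1/2) = 38/349 ≈ 10.8883%

step 1 [0.5y] zero: DF = P = 9647/10000 ≈ 0.964700
step 2 [1y] zero: DF = P = 9527/10000 ≈ 0.952700
step 3 [1.5y] bond c/2=7/800: DF=(1494131/1600000 − 7/800·(0.964700+0.952700))/(1+7/800) = 9091/10000 ≈ 0.909100
step 4 [2y] swap r/2=316/12439: DF=(1 − 316/12439·(0.964700+0.952700+0.909100))/(1+316/12439) = 2263/2500 ≈ 0.905200
step 5 [2.5y] bond c/2=3/400: DF=(1789883/2000000 − 3/400·(0.964700+0.952700+0.909100+0.905200))/(1+3/400) = 1721/2000 ≈ 0.860500
step 6 [3y] zero: DF = P = 529/625 ≈ 0.846400
step 7 [3.5y] swap r/2=1973/62413: DF=(1 − 1973/62413·(0.964700+0.952700+0.909100+0.905200+0.860500+0.846400))/(1+1973/62413) = 8027/10000 ≈ 0.802700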